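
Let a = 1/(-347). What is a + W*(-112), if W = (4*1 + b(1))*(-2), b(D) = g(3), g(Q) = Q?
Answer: 544095/347 ≈ 1568.0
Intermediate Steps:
b(D) = 3
W = -14 (W = (4*1 + 3)*(-2) = (4 + 3)*(-2) = 7*(-2) = -14)
a = -1/347 ≈ -0.0028818
a + W*(-112) = -1/347 - 14*(-112) = -1/347 + 1568 = 544095/347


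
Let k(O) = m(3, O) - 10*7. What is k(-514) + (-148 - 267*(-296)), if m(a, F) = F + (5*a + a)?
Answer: 78318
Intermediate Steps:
m(a, F) = F + 6*a
k(O) = -52 + O (k(O) = (O + 6*3) - 10*7 = (O + 18) - 70 = (18 + O) - 70 = -52 + O)
k(-514) + (-148 - 267*(-296)) = (-52 - 514) + (-148 - 267*(-296)) = -566 + (-148 + 79032) = -566 + 78884 = 78318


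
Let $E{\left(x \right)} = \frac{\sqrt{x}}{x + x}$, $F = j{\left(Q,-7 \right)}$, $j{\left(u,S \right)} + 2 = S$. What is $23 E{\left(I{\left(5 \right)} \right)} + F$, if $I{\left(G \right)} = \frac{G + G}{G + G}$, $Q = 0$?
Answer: $\frac{5}{2} \approx 2.5$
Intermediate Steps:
$j{\left(u,S \right)} = -2 + S$
$F = -9$ ($F = -2 - 7 = -9$)
$I{\left(G \right)} = 1$ ($I{\left(G \right)} = \frac{2 G}{2 G} = 2 G \frac{1}{2 G} = 1$)
$E{\left(x \right)} = \frac{1}{2 \sqrt{x}}$ ($E{\left(x \right)} = \frac{\sqrt{x}}{2 x} = \frac{1}{2 x} \sqrt{x} = \frac{1}{2 \sqrt{x}}$)
$23 E{\left(I{\left(5 \right)} \right)} + F = 23 \frac{1}{2 \cdot 1} - 9 = 23 \cdot \frac{1}{2} \cdot 1 - 9 = 23 \cdot \frac{1}{2} - 9 = \frac{23}{2} - 9 = \frac{5}{2}$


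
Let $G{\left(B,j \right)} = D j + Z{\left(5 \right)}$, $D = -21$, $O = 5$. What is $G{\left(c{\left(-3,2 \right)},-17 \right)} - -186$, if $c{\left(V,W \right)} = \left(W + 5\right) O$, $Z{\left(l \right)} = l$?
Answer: $548$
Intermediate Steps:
$c{\left(V,W \right)} = 25 + 5 W$ ($c{\left(V,W \right)} = \left(W + 5\right) 5 = \left(5 + W\right) 5 = 25 + 5 W$)
$G{\left(B,j \right)} = 5 - 21 j$ ($G{\left(B,j \right)} = - 21 j + 5 = 5 - 21 j$)
$G{\left(c{\left(-3,2 \right)},-17 \right)} - -186 = \left(5 - -357\right) - -186 = \left(5 + 357\right) + 186 = 362 + 186 = 548$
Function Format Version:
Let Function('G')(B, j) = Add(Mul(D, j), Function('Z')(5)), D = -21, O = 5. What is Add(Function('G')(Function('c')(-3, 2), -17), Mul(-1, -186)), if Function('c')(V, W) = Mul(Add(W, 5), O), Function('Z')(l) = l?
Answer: 548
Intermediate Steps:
Function('c')(V, W) = Add(25, Mul(5, W)) (Function('c')(V, W) = Mul(Add(W, 5), 5) = Mul(Add(5, W), 5) = Add(25, Mul(5, W)))
Function('G')(B, j) = Add(5, Mul(-21, j)) (Function('G')(B, j) = Add(Mul(-21, j), 5) = Add(5, Mul(-21, j)))
Add(Function('G')(Function('c')(-3, 2), -17), Mul(-1, -186)) = Add(Add(5, Mul(-21, -17)), Mul(-1, -186)) = Add(Add(5, 357), 186) = Add(362, 186) = 548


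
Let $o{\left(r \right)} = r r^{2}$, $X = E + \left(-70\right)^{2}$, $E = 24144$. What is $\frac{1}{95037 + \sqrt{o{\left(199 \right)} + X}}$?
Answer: $\frac{95037}{9024121726} - \frac{\sqrt{7909643}}{9024121726} \approx 1.022 \cdot 10^{-5}$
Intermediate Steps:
$X = 29044$ ($X = 24144 + \left(-70\right)^{2} = 24144 + 4900 = 29044$)
$o{\left(r \right)} = r^{3}$
$\frac{1}{95037 + \sqrt{o{\left(199 \right)} + X}} = \frac{1}{95037 + \sqrt{199^{3} + 29044}} = \frac{1}{95037 + \sqrt{7880599 + 29044}} = \frac{1}{95037 + \sqrt{7909643}}$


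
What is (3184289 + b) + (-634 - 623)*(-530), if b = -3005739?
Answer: 844760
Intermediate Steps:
(3184289 + b) + (-634 - 623)*(-530) = (3184289 - 3005739) + (-634 - 623)*(-530) = 178550 - 1257*(-530) = 178550 + 666210 = 844760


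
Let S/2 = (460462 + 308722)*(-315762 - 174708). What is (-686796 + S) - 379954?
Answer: -754524419710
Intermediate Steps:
S = -754523352960 (S = 2*((460462 + 308722)*(-315762 - 174708)) = 2*(769184*(-490470)) = 2*(-377261676480) = -754523352960)
(-686796 + S) - 379954 = (-686796 - 754523352960) - 379954 = -754524039756 - 379954 = -754524419710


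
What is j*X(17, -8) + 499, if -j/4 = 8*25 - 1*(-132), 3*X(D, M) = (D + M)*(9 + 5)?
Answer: -55277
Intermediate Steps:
X(D, M) = 14*D/3 + 14*M/3 (X(D, M) = ((D + M)*(9 + 5))/3 = ((D + M)*14)/3 = (14*D + 14*M)/3 = 14*D/3 + 14*M/3)
j = -1328 (j = -4*(8*25 - 1*(-132)) = -4*(200 + 132) = -4*332 = -1328)
j*X(17, -8) + 499 = -1328*((14/3)*17 + (14/3)*(-8)) + 499 = -1328*(238/3 - 112/3) + 499 = -1328*42 + 499 = -55776 + 499 = -55277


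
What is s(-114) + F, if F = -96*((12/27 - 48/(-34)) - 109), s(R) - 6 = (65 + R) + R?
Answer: 516569/51 ≈ 10129.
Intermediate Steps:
s(R) = 71 + 2*R (s(R) = 6 + ((65 + R) + R) = 6 + (65 + 2*R) = 71 + 2*R)
F = 524576/51 (F = -96*((12*(1/27) - 48*(-1/34)) - 109) = -96*((4/9 + 24/17) - 109) = -96*(284/153 - 109) = -96*(-16393/153) = 524576/51 ≈ 10286.)
s(-114) + F = (71 + 2*(-114)) + 524576/51 = (71 - 228) + 524576/51 = -157 + 524576/51 = 516569/51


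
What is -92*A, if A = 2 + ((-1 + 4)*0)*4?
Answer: -184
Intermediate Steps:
A = 2 (A = 2 + (3*0)*4 = 2 + 0*4 = 2 + 0 = 2)
-92*A = -92*2 = -184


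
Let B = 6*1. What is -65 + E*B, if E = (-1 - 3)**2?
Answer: 31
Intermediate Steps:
B = 6
E = 16 (E = (-4)**2 = 16)
-65 + E*B = -65 + 16*6 = -65 + 96 = 31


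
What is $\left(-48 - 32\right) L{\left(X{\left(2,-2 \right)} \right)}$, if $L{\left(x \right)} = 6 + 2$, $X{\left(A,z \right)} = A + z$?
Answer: $-640$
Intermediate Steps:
$L{\left(x \right)} = 8$
$\left(-48 - 32\right) L{\left(X{\left(2,-2 \right)} \right)} = \left(-48 - 32\right) 8 = \left(-80\right) 8 = -640$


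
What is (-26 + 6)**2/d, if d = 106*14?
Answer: 100/371 ≈ 0.26954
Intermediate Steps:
d = 1484
(-26 + 6)**2/d = (-26 + 6)**2/1484 = (-20)**2*(1/1484) = 400*(1/1484) = 100/371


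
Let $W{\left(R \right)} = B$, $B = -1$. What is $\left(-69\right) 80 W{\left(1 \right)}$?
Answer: $5520$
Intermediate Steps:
$W{\left(R \right)} = -1$
$\left(-69\right) 80 W{\left(1 \right)} = \left(-69\right) 80 \left(-1\right) = \left(-5520\right) \left(-1\right) = 5520$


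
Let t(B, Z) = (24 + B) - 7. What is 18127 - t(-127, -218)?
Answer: 18237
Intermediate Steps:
t(B, Z) = 17 + B
18127 - t(-127, -218) = 18127 - (17 - 127) = 18127 - 1*(-110) = 18127 + 110 = 18237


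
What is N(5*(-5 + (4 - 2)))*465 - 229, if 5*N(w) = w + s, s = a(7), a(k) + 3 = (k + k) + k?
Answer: 50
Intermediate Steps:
a(k) = -3 + 3*k (a(k) = -3 + ((k + k) + k) = -3 + (2*k + k) = -3 + 3*k)
s = 18 (s = -3 + 3*7 = -3 + 21 = 18)
N(w) = 18/5 + w/5 (N(w) = (w + 18)/5 = (18 + w)/5 = 18/5 + w/5)
N(5*(-5 + (4 - 2)))*465 - 229 = (18/5 + (5*(-5 + (4 - 2)))/5)*465 - 229 = (18/5 + (5*(-5 + 2))/5)*465 - 229 = (18/5 + (5*(-3))/5)*465 - 229 = (18/5 + (⅕)*(-15))*465 - 229 = (18/5 - 3)*465 - 229 = (⅗)*465 - 229 = 279 - 229 = 50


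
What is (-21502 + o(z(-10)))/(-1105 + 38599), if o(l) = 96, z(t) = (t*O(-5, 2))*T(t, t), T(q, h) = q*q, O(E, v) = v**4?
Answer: -10703/18747 ≈ -0.57092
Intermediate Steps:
T(q, h) = q**2
z(t) = 16*t**3 (z(t) = (t*2**4)*t**2 = (t*16)*t**2 = (16*t)*t**2 = 16*t**3)
(-21502 + o(z(-10)))/(-1105 + 38599) = (-21502 + 96)/(-1105 + 38599) = -21406/37494 = -21406*1/37494 = -10703/18747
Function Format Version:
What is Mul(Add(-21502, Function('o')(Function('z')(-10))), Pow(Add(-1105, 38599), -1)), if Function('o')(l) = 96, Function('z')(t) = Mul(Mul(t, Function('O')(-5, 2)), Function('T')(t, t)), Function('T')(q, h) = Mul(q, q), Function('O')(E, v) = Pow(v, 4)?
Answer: Rational(-10703, 18747) ≈ -0.57092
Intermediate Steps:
Function('T')(q, h) = Pow(q, 2)
Function('z')(t) = Mul(16, Pow(t, 3)) (Function('z')(t) = Mul(Mul(t, Pow(2, 4)), Pow(t, 2)) = Mul(Mul(t, 16), Pow(t, 2)) = Mul(Mul(16, t), Pow(t, 2)) = Mul(16, Pow(t, 3)))
Mul(Add(-21502, Function('o')(Function('z')(-10))), Pow(Add(-1105, 38599), -1)) = Mul(Add(-21502, 96), Pow(Add(-1105, 38599), -1)) = Mul(-21406, Pow(37494, -1)) = Mul(-21406, Rational(1, 37494)) = Rational(-10703, 18747)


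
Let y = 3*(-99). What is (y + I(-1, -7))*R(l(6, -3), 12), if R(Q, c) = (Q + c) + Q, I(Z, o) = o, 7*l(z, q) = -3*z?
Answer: -14592/7 ≈ -2084.6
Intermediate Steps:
l(z, q) = -3*z/7 (l(z, q) = (-3*z)/7 = -3*z/7)
y = -297
R(Q, c) = c + 2*Q
(y + I(-1, -7))*R(l(6, -3), 12) = (-297 - 7)*(12 + 2*(-3/7*6)) = -304*(12 + 2*(-18/7)) = -304*(12 - 36/7) = -304*48/7 = -14592/7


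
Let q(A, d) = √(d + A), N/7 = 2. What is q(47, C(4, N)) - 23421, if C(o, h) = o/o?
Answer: -23421 + 4*√3 ≈ -23414.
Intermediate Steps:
N = 14 (N = 7*2 = 14)
C(o, h) = 1
q(A, d) = √(A + d)
q(47, C(4, N)) - 23421 = √(47 + 1) - 23421 = √48 - 23421 = 4*√3 - 23421 = -23421 + 4*√3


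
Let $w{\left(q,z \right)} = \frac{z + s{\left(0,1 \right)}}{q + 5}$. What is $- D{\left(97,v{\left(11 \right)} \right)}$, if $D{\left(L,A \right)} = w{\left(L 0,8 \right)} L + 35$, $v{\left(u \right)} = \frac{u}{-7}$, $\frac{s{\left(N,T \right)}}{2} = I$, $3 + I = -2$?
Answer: $\frac{19}{5} \approx 3.8$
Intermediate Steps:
$I = -5$ ($I = -3 - 2 = -5$)
$s{\left(N,T \right)} = -10$ ($s{\left(N,T \right)} = 2 \left(-5\right) = -10$)
$v{\left(u \right)} = - \frac{u}{7}$ ($v{\left(u \right)} = u \left(- \frac{1}{7}\right) = - \frac{u}{7}$)
$w{\left(q,z \right)} = \frac{-10 + z}{5 + q}$ ($w{\left(q,z \right)} = \frac{z - 10}{q + 5} = \frac{-10 + z}{5 + q}$)
$D{\left(L,A \right)} = 35 - \frac{2 L}{5}$ ($D{\left(L,A \right)} = \frac{-10 + 8}{5 + L 0} L + 35 = \frac{1}{5 + 0} \left(-2\right) L + 35 = \frac{1}{5} \left(-2\right) L + 35 = - \frac{2 L}{5} + 35 = 35 - \frac{2 L}{5}$)
$- D{\left(97,v{\left(11 \right)} \right)} = - (35 - \frac{194}{5}) = \left(-1\right) \left(- \frac{19}{5}\right) = \frac{19}{5}$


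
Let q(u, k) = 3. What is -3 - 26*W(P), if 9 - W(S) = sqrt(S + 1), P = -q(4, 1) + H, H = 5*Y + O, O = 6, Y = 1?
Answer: -159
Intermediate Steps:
H = 11 (H = 5*1 + 6 = 5 + 6 = 11)
P = 8 (P = -1*3 + 11 = -3 + 11 = 8)
W(S) = 9 - sqrt(1 + S) (W(S) = 9 - sqrt(S + 1) = 9 - sqrt(1 + S))
-3 - 26*W(P) = -3 - 26*(9 - sqrt(1 + 8)) = -3 - 26*(9 - sqrt(9)) = -3 - 26*(9 - 1*3) = -3 - 26*(9 - 3) = -3 - 26*6 = -3 - 156 = -159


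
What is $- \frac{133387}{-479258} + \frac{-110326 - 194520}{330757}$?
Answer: $- \frac{101981200309}{158517938306} \approx -0.64334$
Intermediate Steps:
$- \frac{133387}{-479258} + \frac{-110326 - 194520}{330757} = \left(-133387\right) \left(- \frac{1}{479258}\right) + \left(-110326 - 194520\right) \frac{1}{330757} = \frac{133387}{479258} - \frac{304846}{330757} = - \frac{101981200309}{158517938306}$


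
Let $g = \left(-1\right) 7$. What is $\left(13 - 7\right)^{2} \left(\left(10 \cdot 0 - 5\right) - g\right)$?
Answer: $72$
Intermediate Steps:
$g = -7$
$\left(13 - 7\right)^{2} \left(\left(10 \cdot 0 - 5\right) - g\right) = \left(13 - 7\right)^{2} \left(\left(10 \cdot 0 - 5\right) - -7\right) = 6^{2} \left(\left(0 - 5\right) + 7\right) = 36 \left(-5 + 7\right) = 36 \cdot 2 = 72$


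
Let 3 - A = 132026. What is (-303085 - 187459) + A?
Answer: -622567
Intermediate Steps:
A = -132023 (A = 3 - 1*132026 = 3 - 132026 = -132023)
(-303085 - 187459) + A = (-303085 - 187459) - 132023 = -490544 - 132023 = -622567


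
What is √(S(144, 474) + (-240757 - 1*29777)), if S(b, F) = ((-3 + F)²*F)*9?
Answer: 14*√4827057 ≈ 30759.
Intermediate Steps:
S(b, F) = 9*F*(-3 + F)² (S(b, F) = (F*(-3 + F)²)*9 = 9*F*(-3 + F)²)
√(S(144, 474) + (-240757 - 1*29777)) = √(9*474*(-3 + 474)² + (-240757 - 1*29777)) = √(9*474*471² + (-240757 - 29777)) = √(9*474*221841 - 270534) = √(946373706 - 270534) = √946103172 = 14*√4827057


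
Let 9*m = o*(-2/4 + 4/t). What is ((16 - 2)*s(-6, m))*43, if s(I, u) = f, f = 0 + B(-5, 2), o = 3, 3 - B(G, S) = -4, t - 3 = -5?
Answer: 4214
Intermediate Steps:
t = -2 (t = 3 - 5 = -2)
B(G, S) = 7 (B(G, S) = 3 - 1*(-4) = 3 + 4 = 7)
f = 7 (f = 0 + 7 = 7)
m = -⅚ (m = (3*(-2/4 + 4/(-2)))/9 = (3*(-2*¼ + 4*(-½)))/9 = (3*(-½ - 2))/9 = (3*(-5/2))/9 = (⅑)*(-15/2) = -⅚ ≈ -0.83333)
s(I, u) = 7
((16 - 2)*s(-6, m))*43 = ((16 - 2)*7)*43 = (14*7)*43 = 98*43 = 4214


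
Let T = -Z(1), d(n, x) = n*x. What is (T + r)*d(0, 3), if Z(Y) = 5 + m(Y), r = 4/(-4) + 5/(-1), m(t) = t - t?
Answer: 0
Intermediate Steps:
m(t) = 0
r = -6 (r = 4*(-¼) + 5*(-1) = -1 - 5 = -6)
Z(Y) = 5 (Z(Y) = 5 + 0 = 5)
T = -5 (T = -1*5 = -5)
(T + r)*d(0, 3) = (-5 - 6)*(0*3) = -11*0 = 0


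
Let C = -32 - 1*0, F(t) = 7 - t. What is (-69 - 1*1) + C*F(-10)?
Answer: -614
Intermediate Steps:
C = -32 (C = -32 + 0 = -32)
(-69 - 1*1) + C*F(-10) = (-69 - 1*1) - 32*(7 - 1*(-10)) = (-69 - 1) - 32*(7 + 10) = -70 - 32*17 = -70 - 544 = -614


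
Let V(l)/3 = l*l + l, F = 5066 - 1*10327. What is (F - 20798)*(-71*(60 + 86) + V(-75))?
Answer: -163754756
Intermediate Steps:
F = -5261 (F = 5066 - 10327 = -5261)
V(l) = 3*l + 3*l² (V(l) = 3*(l*l + l) = 3*(l² + l) = 3*(l + l²) = 3*l + 3*l²)
(F - 20798)*(-71*(60 + 86) + V(-75)) = (-5261 - 20798)*(-71*(60 + 86) + 3*(-75)*(1 - 75)) = -26059*(-71*146 + 3*(-75)*(-74)) = -26059*(-10366 + 16650) = -26059*6284 = -163754756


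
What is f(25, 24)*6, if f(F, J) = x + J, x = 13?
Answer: 222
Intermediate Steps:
f(F, J) = 13 + J
f(25, 24)*6 = (13 + 24)*6 = 37*6 = 222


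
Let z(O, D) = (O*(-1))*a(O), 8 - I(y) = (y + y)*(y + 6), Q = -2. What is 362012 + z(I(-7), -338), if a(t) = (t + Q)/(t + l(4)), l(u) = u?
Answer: 362036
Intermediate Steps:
I(y) = 8 - 2*y*(6 + y) (I(y) = 8 - (y + y)*(y + 6) = 8 - 2*y*(6 + y))
a(t) = (-2 + t)/(4 + t) (a(t) = (t - 2)/(t + 4) = (-2 + t)/(4 + t))
z(O, D) = -O*(-2 + O)/(4 + O) (z(O, D) = (O*(-1))*((-2 + O)/(4 + O)) = (-O)*((-2 + O)/(4 + O)) = -O*(-2 + O)/(4 + O))
362012 + z(I(-7), -338) = 362012 + (8 - 12*(-7) - 2*(-7)²)*(2 - (8 - 12*(-7) - 2*(-7)²))/(4 + (8 - 12*(-7) - 2*(-7)²)) = 362012 + (8 + 84 - 2*49)*(2 - (8 + 84 - 2*49))/(4 + (8 + 84 - 2*49)) = 362012 + (8 + 84 - 98)*(2 - (8 + 84 - 98))/(4 + (8 + 84 - 98)) = 362012 - 6*(2 - 1*(-6))/(4 - 6) = 362012 - 6*(2 + 6)/(-2) = 362012 - 6*(-½)*8 = 362012 + 24 = 362036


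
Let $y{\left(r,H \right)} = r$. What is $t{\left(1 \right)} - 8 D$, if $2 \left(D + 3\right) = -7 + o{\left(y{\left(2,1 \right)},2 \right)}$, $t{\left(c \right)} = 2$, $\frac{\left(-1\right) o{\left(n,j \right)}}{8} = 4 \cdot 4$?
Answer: $566$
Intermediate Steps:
$o{\left(n,j \right)} = -128$ ($o{\left(n,j \right)} = - 8 \cdot 4 \cdot 4 = \left(-8\right) 16 = -128$)
$D = - \frac{141}{2}$ ($D = -3 + \frac{-7 - 128}{2} = -3 + \frac{1}{2} \left(-135\right) = -3 - \frac{135}{2} = - \frac{141}{2} \approx -70.5$)
$t{\left(1 \right)} - 8 D = 2 - -564 = 2 + 564 = 566$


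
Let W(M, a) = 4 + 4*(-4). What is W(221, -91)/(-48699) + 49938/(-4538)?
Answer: -405312701/36832677 ≈ -11.004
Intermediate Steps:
W(M, a) = -12 (W(M, a) = 4 - 16 = -12)
W(221, -91)/(-48699) + 49938/(-4538) = -12/(-48699) + 49938/(-4538) = -12*(-1/48699) + 49938*(-1/4538) = 4/16233 - 24969/2269 = -405312701/36832677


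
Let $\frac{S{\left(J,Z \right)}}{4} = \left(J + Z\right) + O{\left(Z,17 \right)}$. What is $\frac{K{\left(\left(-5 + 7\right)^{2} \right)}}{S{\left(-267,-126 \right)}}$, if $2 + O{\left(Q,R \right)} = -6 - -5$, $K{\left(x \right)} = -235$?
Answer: $\frac{235}{1584} \approx 0.14836$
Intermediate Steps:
$O{\left(Q,R \right)} = -3$ ($O{\left(Q,R \right)} = -2 - 1 = -3$)
$S{\left(J,Z \right)} = -12 + 4 J + 4 Z$ ($S{\left(J,Z \right)} = 4 \left(\left(J + Z\right) - 3\right) = 4 \left(-3 + J + Z\right) = -12 + 4 J + 4 Z$)
$\frac{K{\left(\left(-5 + 7\right)^{2} \right)}}{S{\left(-267,-126 \right)}} = - \frac{235}{-12 + 4 \left(-267\right) + 4 \left(-126\right)} = - \frac{235}{-12 - 1068 - 504} = - \frac{235}{-1584} = \left(-235\right) \left(- \frac{1}{1584}\right) = \frac{235}{1584}$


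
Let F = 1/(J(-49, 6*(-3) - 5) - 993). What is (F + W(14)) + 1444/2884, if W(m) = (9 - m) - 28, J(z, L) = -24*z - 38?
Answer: -3396919/104545 ≈ -32.492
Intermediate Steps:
J(z, L) = -38 - 24*z
W(m) = -19 - m
F = 1/145 (F = 1/((-38 - 24*(-49)) - 993) = 1/((-38 + 1176) - 993) = 1/(1138 - 993) = 1/145 ≈ 0.0068966)
(F + W(14)) + 1444/2884 = (1/145 + (-19 - 1*14)) + 1444/2884 = (1/145 + (-19 - 14)) + 1444*(1/2884) = (1/145 - 33) + 361/721 = -4784/145 + 361/721 = -3396919/104545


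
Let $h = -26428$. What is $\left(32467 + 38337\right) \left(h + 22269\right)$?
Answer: $-294473836$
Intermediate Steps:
$\left(32467 + 38337\right) \left(h + 22269\right) = \left(32467 + 38337\right) \left(-26428 + 22269\right) = 70804 \left(-4159\right) = -294473836$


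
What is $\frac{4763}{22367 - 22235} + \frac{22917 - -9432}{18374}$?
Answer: $\frac{4172065}{110244} \approx 37.844$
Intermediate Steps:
$\frac{4763}{22367 - 22235} + \frac{22917 - -9432}{18374} = \frac{4763}{22367 - 22235} + \left(22917 + 9432\right) \frac{1}{18374} = \frac{4763}{132} + 32349 \cdot \frac{1}{18374} = 4763 \cdot \frac{1}{132} + \frac{32349}{18374} = \frac{433}{12} + \frac{32349}{18374} = \frac{4172065}{110244}$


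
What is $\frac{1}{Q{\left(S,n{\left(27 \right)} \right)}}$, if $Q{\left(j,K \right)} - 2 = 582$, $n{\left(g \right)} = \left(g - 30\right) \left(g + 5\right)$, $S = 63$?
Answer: $\frac{1}{584} \approx 0.0017123$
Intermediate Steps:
$n{\left(g \right)} = \left(-30 + g\right) \left(5 + g\right)$
$Q{\left(j,K \right)} = 584$ ($Q{\left(j,K \right)} = 2 + 582 = 584$)
$\frac{1}{Q{\left(S,n{\left(27 \right)} \right)}} = \frac{1}{584}$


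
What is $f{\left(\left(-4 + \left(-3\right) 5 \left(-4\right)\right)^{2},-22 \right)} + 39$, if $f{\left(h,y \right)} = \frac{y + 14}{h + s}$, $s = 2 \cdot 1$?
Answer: $\frac{61187}{1569} \approx 38.997$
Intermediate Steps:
$s = 2$
$f{\left(h,y \right)} = \frac{14 + y}{2 + h}$ ($f{\left(h,y \right)} = \frac{y + 14}{h + 2} = \frac{14 + y}{2 + h}$)
$f{\left(\left(-4 + \left(-3\right) 5 \left(-4\right)\right)^{2},-22 \right)} + 39 = \frac{14 - 22}{2 + \left(-4 + \left(-3\right) 5 \left(-4\right)\right)^{2}} + 39 = \frac{1}{2 + \left(-4 - -60\right)^{2}} \left(-8\right) + 39 = \frac{1}{2 + \left(-4 + 60\right)^{2}} \left(-8\right) + 39 = \frac{1}{2 + 56^{2}} \left(-8\right) + 39 = \frac{1}{2 + 3136} \left(-8\right) + 39 = \frac{1}{3138} \left(-8\right) + 39 = - \frac{4}{1569} + 39 = \frac{61187}{1569}$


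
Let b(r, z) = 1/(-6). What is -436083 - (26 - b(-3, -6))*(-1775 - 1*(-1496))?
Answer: -857565/2 ≈ -4.2878e+5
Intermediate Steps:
b(r, z) = -⅙
-436083 - (26 - b(-3, -6))*(-1775 - 1*(-1496)) = -436083 - (26 - 1*(-⅙))*(-1775 - 1*(-1496)) = -436083 - (26 + ⅙)*(-1775 + 1496) = -436083 - 157*(-279)/6 = -436083 - 1*(-14601/2) = -436083 + 14601/2 = -857565/2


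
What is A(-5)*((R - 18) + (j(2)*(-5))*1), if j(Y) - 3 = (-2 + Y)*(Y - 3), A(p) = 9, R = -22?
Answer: -495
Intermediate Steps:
j(Y) = 3 + (-3 + Y)*(-2 + Y) (j(Y) = 3 + (-2 + Y)*(Y - 3) = 3 + (-2 + Y)*(-3 + Y) = 3 + (-3 + Y)*(-2 + Y))
A(-5)*((R - 18) + (j(2)*(-5))*1) = 9*((-22 - 18) + ((9 + 2**2 - 5*2)*(-5))*1) = 9*(-40 + ((9 + 4 - 10)*(-5))*1) = 9*(-40 + (3*(-5))*1) = 9*(-40 - 15*1) = 9*(-40 - 15) = 9*(-55) = -495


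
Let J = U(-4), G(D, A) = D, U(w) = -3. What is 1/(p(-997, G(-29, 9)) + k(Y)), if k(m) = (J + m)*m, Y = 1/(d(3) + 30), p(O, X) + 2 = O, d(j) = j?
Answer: -1089/1088009 ≈ -0.0010009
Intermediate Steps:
J = -3
p(O, X) = -2 + O
Y = 1/33 (Y = 1/(3 + 30) = 1/33 ≈ 0.030303)
k(m) = m*(-3 + m) (k(m) = (-3 + m)*m = m*(-3 + m))
1/(p(-997, G(-29, 9)) + k(Y)) = 1/((-2 - 997) + (-3 + 1/33)/33) = 1/(-999 + (1/33)*(-98/33)) = 1/(-999 - 98/1089) = 1/(-1088009/1089) = -1089/1088009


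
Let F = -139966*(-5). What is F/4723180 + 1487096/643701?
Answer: 747430335611/304031568918 ≈ 2.4584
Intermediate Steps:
F = 699830
F/4723180 + 1487096/643701 = 699830/4723180 + 1487096/643701 = 699830*(1/4723180) + 1487096*(1/643701) = 69983/472318 + 1487096/643701 = 747430335611/304031568918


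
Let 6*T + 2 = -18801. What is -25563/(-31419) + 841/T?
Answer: 107373605/196923819 ≈ 0.54525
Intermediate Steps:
T = -18803/6 (T = -⅓ + (⅙)*(-18801) = -⅓ - 6267/2 = -18803/6 ≈ -3133.8)
-25563/(-31419) + 841/T = -25563/(-31419) + 841/(-18803/6) = -25563*(-1/31419) + 841*(-6/18803) = 8521/10473 - 5046/18803 = 107373605/196923819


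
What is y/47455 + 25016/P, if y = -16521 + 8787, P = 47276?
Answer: 3875008/10582465 ≈ 0.36617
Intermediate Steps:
y = -7734
y/47455 + 25016/P = -7734/47455 + 25016/47276 = -7734*1/47455 + 25016*(1/47276) = -7734/47455 + 118/223 = 3875008/10582465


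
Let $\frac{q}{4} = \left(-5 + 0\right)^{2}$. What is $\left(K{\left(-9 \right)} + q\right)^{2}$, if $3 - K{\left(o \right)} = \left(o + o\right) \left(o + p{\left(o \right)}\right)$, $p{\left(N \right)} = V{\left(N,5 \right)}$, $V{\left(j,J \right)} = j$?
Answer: $48841$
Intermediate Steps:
$p{\left(N \right)} = N$
$q = 100$ ($q = 4 \left(-5 + 0\right)^{2} = 4 \left(-5\right)^{2} = 4 \cdot 25 = 100$)
$K{\left(o \right)} = 3 - 4 o^{2}$ ($K{\left(o \right)} = 3 - \left(o + o\right) \left(o + o\right) = 3 - 2 o 2 o = 3 - 4 o^{2}$)
$\left(K{\left(-9 \right)} + q\right)^{2} = \left(\left(3 - 4 \left(-9\right)^{2}\right) + 100\right)^{2} = \left(\left(3 - 324\right) + 100\right)^{2} = \left(-321 + 100\right)^{2} = \left(-221\right)^{2} = 48841$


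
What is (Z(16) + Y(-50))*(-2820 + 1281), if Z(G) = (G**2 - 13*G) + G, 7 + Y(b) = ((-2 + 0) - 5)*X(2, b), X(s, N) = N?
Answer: -626373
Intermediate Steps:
Y(b) = -7 - 7*b (Y(b) = -7 + ((-2 + 0) - 5)*b = -7 + (-2 - 5)*b = -7 - 7*b)
Z(G) = G**2 - 12*G
(Z(16) + Y(-50))*(-2820 + 1281) = (16*(-12 + 16) + (-7 - 7*(-50)))*(-2820 + 1281) = (16*4 + (-7 + 350))*(-1539) = (64 + 343)*(-1539) = 407*(-1539) = -626373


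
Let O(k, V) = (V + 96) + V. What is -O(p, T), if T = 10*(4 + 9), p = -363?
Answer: -356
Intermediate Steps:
T = 130 (T = 10*13 = 130)
O(k, V) = 96 + 2*V (O(k, V) = (96 + V) + V = 96 + 2*V)
-O(p, T) = -(96 + 2*130) = -(96 + 260) = -1*356 = -356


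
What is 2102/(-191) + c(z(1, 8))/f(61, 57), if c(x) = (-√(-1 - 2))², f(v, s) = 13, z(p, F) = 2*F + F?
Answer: -27899/2483 ≈ -11.236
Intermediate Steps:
z(p, F) = 3*F
c(x) = -3 (c(x) = (-√(-3))² = (-I*√3)² = -3)
2102/(-191) + c(z(1, 8))/f(61, 57) = 2102/(-191) - 3/13 = 2102*(-1/191) - 3*1/13 = -2102/191 - 3/13 = -27899/2483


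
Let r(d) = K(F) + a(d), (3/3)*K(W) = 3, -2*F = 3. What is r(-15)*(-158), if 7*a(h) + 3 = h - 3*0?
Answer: -474/7 ≈ -67.714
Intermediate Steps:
F = -3/2 (F = -½*3 = -3/2 ≈ -1.5000)
a(h) = -3/7 + h/7 (a(h) = -3/7 + (h - 3*0)/7 = -3/7 + (h + 0)/7 = -3/7 + h/7)
K(W) = 3
r(d) = 18/7 + d/7 (r(d) = 3 + (-3/7 + d/7) = 18/7 + d/7)
r(-15)*(-158) = (18/7 + (⅐)*(-15))*(-158) = (18/7 - 15/7)*(-158) = (3/7)*(-158) = -474/7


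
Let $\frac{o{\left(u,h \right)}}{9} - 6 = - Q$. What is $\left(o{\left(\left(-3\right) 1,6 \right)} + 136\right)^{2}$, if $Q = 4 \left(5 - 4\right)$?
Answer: $23716$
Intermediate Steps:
$Q = 4$ ($Q = 4 \cdot 1 = 4$)
$o{\left(u,h \right)} = 18$ ($o{\left(u,h \right)} = 54 + 9 \left(\left(-1\right) 4\right) = 54 + 9 \left(-4\right) = 54 - 36 = 18$)
$\left(o{\left(\left(-3\right) 1,6 \right)} + 136\right)^{2} = \left(18 + 136\right)^{2} = 154^{2} = 23716$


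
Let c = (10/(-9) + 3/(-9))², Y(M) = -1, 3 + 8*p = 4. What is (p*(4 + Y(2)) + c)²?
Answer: 2544025/419904 ≈ 6.0586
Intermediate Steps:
p = ⅛ (p = -3/8 + (⅛)*4 = -3/8 + ½ = ⅛ ≈ 0.12500)
c = 169/81 (c = (10*(-⅑) + 3*(-⅑))² = (-10/9 - ⅓)² = (-13/9)² = 169/81 ≈ 2.0864)
(p*(4 + Y(2)) + c)² = ((4 - 1)/8 + 169/81)² = ((⅛)*3 + 169/81)² = (3/8 + 169/81)² = (1595/648)² = 2544025/419904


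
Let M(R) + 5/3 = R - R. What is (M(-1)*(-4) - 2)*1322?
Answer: 18508/3 ≈ 6169.3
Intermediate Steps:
M(R) = -5/3 (M(R) = -5/3 + (R - R) = -5/3 + 0 = -5/3)
(M(-1)*(-4) - 2)*1322 = (-5/3*(-4) - 2)*1322 = (20/3 - 2)*1322 = (14/3)*1322 = 18508/3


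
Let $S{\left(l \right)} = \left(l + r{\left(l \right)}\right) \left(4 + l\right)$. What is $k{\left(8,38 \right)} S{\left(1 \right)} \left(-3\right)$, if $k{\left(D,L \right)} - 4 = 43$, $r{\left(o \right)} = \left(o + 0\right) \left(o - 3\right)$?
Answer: $705$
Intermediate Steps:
$r{\left(o \right)} = o \left(-3 + o\right)$
$k{\left(D,L \right)} = 47$ ($k{\left(D,L \right)} = 4 + 43 = 47$)
$S{\left(l \right)} = \left(4 + l\right) \left(l + l \left(-3 + l\right)\right)$ ($S{\left(l \right)} = \left(l + l \left(-3 + l\right)\right) \left(4 + l\right) = \left(4 + l\right) \left(l + l \left(-3 + l\right)\right)$)
$k{\left(8,38 \right)} S{\left(1 \right)} \left(-3\right) = 47 \cdot 1 \left(-8 + 1^{2} + 2 \cdot 1\right) \left(-3\right) = 47 \cdot 1 \left(-8 + 1 + 2\right) \left(-3\right) = 47 \cdot 1 \left(-5\right) \left(-3\right) = 47 \left(\left(-5\right) \left(-3\right)\right) = 47 \cdot 15 = 705$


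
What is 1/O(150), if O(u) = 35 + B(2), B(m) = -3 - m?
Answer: 1/30 ≈ 0.033333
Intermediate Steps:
O(u) = 30 (O(u) = 35 + (-3 - 1*2) = 35 + (-3 - 2) = 35 - 5 = 30)
1/O(150) = 1/30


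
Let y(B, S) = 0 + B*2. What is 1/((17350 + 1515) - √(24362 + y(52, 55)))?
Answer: 18865/355863759 + √24466/355863759 ≈ 5.3451e-5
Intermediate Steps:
y(B, S) = 2*B (y(B, S) = 0 + 2*B = 2*B)
1/((17350 + 1515) - √(24362 + y(52, 55))) = 1/((17350 + 1515) - √(24362 + 2*52)) = 1/(18865 - √(24362 + 104)) = 1/(18865 - √24466)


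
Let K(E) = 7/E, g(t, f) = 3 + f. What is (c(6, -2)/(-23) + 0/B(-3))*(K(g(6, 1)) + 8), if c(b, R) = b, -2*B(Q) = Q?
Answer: -117/46 ≈ -2.5435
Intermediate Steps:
B(Q) = -Q/2
(c(6, -2)/(-23) + 0/B(-3))*(K(g(6, 1)) + 8) = (6/(-23) + 0/((-½*(-3))))*(7/(3 + 1) + 8) = (6*(-1/23) + 0/(3/2))*(7/4 + 8) = (-6/23 + 0*(⅔))*(7*(¼) + 8) = (-6/23 + 0)*(7/4 + 8) = -6/23*39/4 = -117/46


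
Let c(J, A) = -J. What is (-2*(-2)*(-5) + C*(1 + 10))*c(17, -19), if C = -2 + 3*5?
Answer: -2091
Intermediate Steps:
C = 13 (C = -2 + 15 = 13)
(-2*(-2)*(-5) + C*(1 + 10))*c(17, -19) = (-2*(-2)*(-5) + 13*(1 + 10))*(-1*17) = (4*(-5) + 13*11)*(-17) = (-20 + 143)*(-17) = 123*(-17) = -2091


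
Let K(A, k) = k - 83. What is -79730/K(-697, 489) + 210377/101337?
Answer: -571013282/2938773 ≈ -194.30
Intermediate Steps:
K(A, k) = -83 + k
-79730/K(-697, 489) + 210377/101337 = -79730/(-83 + 489) + 210377/101337 = -79730/406 + 210377*(1/101337) = -79730*1/406 + 210377/101337 = -5695/29 + 210377/101337 = -571013282/2938773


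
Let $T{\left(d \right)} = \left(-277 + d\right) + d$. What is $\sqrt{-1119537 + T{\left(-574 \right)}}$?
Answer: $i \sqrt{1120962} \approx 1058.8 i$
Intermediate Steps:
$T{\left(d \right)} = -277 + 2 d$
$\sqrt{-1119537 + T{\left(-574 \right)}} = \sqrt{-1119537 + \left(-277 + 2 \left(-574\right)\right)} = \sqrt{-1119537 - 1425} = \sqrt{-1120962} = i \sqrt{1120962}$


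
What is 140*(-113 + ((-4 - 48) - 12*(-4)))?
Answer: -16380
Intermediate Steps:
140*(-113 + ((-4 - 48) - 12*(-4))) = 140*(-113 + (-52 + 48)) = 140*(-113 - 4) = 140*(-117) = -16380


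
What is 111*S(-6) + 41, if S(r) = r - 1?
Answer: -736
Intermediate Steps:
S(r) = -1 + r
111*S(-6) + 41 = 111*(-1 - 6) + 41 = 111*(-7) + 41 = -777 + 41 = -736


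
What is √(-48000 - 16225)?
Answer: 5*I*√2569 ≈ 253.43*I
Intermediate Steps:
√(-48000 - 16225) = √(-64225) = 5*I*√2569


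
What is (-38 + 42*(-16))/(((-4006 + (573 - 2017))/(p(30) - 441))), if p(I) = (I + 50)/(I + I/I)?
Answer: -964961/16895 ≈ -57.115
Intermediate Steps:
p(I) = (50 + I)/(1 + I) (p(I) = (50 + I)/(I + 1) = (50 + I)/(1 + I))
(-38 + 42*(-16))/(((-4006 + (573 - 2017))/(p(30) - 441))) = (-38 + 42*(-16))/(((-4006 + (573 - 2017))/((50 + 30)/(1 + 30) - 441))) = (-38 - 672)/(((-4006 - 1444)/(80/31 - 441))) = -710/((-5450/((1/31)*80 - 441))) = -710/((-5450/(80/31 - 441))) = -710/((-5450/(-13591/31))) = -710/((-5450*(-31/13591))) = -710/168950/13591 = -710*13591/168950 = -964961/16895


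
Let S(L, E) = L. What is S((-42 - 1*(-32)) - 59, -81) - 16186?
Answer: -16255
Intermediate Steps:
S((-42 - 1*(-32)) - 59, -81) - 16186 = ((-42 - 1*(-32)) - 59) - 16186 = ((-42 + 32) - 59) - 16186 = (-10 - 59) - 16186 = -69 - 16186 = -16255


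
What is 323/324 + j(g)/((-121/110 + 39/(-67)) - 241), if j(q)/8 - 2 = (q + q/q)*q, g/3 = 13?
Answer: -886704283/17560476 ≈ -50.494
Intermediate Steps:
g = 39 (g = 3*13 = 39)
j(q) = 16 + 8*q*(1 + q) (j(q) = 16 + 8*((q + q/q)*q) = 16 + 8*((q + 1)*q) = 16 + 8*((1 + q)*q) = 16 + 8*(q*(1 + q)) = 16 + 8*q*(1 + q))
323/324 + j(g)/((-121/110 + 39/(-67)) - 241) = 323/324 + (16 + 8*39 + 8*39²)/((-121/110 + 39/(-67)) - 241) = 323*(1/324) + (16 + 312 + 8*1521)/((-121*1/110 + 39*(-1/67)) - 241) = 323/324 + (16 + 312 + 12168)/((-11/10 - 39/67) - 241) = 323/324 + 12496/(-1127/670 - 241) = 323/324 + 12496/(-162597/670) = 323/324 + 12496*(-670/162597) = 323/324 - 8372320/162597 = -886704283/17560476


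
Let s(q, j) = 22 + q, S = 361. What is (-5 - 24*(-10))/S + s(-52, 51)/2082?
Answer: 79740/125267 ≈ 0.63656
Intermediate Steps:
(-5 - 24*(-10))/S + s(-52, 51)/2082 = (-5 - 24*(-10))/361 + (22 - 52)/2082 = (-5 + 240)*(1/361) - 30*1/2082 = 235*(1/361) - 5/347 = 235/361 - 5/347 = 79740/125267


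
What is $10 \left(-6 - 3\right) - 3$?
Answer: $-93$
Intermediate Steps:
$10 \left(-6 - 3\right) - 3 = 10 \left(-9\right) - 3 = -90 - 3 = -93$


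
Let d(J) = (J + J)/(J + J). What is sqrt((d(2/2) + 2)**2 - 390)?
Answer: I*sqrt(381) ≈ 19.519*I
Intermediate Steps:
d(J) = 1 (d(J) = (2*J)/((2*J)) = (2*J)*(1/(2*J)) = 1)
sqrt((d(2/2) + 2)**2 - 390) = sqrt((1 + 2)**2 - 390) = sqrt(3**2 - 390) = sqrt(9 - 390) = sqrt(-381) = I*sqrt(381)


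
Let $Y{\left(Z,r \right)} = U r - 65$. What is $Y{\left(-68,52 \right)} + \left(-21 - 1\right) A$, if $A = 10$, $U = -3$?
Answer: $-441$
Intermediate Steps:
$Y{\left(Z,r \right)} = -65 - 3 r$ ($Y{\left(Z,r \right)} = - 3 r - 65 = -65 - 3 r$)
$Y{\left(-68,52 \right)} + \left(-21 - 1\right) A = \left(-65 - 156\right) + \left(-21 - 1\right) 10 = \left(-65 - 156\right) - 220 = -221 - 220 = -441$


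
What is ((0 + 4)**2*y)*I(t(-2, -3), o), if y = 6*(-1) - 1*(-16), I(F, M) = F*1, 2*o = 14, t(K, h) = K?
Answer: -320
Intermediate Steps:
o = 7 (o = (1/2)*14 = 7)
I(F, M) = F
y = 10 (y = -6 + 16 = 10)
((0 + 4)**2*y)*I(t(-2, -3), o) = ((0 + 4)**2*10)*(-2) = (4**2*10)*(-2) = (16*10)*(-2) = 160*(-2) = -320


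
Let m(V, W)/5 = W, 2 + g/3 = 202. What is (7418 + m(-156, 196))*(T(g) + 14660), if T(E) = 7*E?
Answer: 158386280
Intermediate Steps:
g = 600 (g = -6 + 3*202 = -6 + 606 = 600)
m(V, W) = 5*W
(7418 + m(-156, 196))*(T(g) + 14660) = (7418 + 5*196)*(7*600 + 14660) = (7418 + 980)*(4200 + 14660) = 8398*18860 = 158386280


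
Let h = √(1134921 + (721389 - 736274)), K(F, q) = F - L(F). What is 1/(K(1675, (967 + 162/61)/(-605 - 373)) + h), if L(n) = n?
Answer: √280009/560018 ≈ 0.00094490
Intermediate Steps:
K(F, q) = 0 (K(F, q) = F - F = 0)
h = 2*√280009 (h = √(1134921 - 14885) = √1120036 = 2*√280009 ≈ 1058.3)
1/(K(1675, (967 + 162/61)/(-605 - 373)) + h) = 1/(0 + 2*√280009) = 1/(2*√280009) = √280009/560018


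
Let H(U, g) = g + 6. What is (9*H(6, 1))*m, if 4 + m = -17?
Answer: -1323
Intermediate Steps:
m = -21 (m = -4 - 17 = -21)
H(U, g) = 6 + g
(9*H(6, 1))*m = (9*(6 + 1))*(-21) = (9*7)*(-21) = 63*(-21) = -1323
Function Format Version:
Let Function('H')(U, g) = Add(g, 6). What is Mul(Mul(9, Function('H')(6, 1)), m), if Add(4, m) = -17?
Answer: -1323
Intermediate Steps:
m = -21 (m = Add(-4, -17) = -21)
Function('H')(U, g) = Add(6, g)
Mul(Mul(9, Function('H')(6, 1)), m) = Mul(Mul(9, Add(6, 1)), -21) = Mul(Mul(9, 7), -21) = Mul(63, -21) = -1323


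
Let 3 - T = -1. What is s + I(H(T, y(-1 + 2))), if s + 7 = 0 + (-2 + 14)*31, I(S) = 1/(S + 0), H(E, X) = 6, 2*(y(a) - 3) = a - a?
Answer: 2191/6 ≈ 365.17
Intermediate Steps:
T = 4 (T = 3 - 1*(-1) = 3 + 1 = 4)
y(a) = 3 (y(a) = 3 + (a - a)/2 = 3 + (½)*0 = 3 + 0 = 3)
I(S) = 1/S
s = 365 (s = -7 + (0 + (-2 + 14)*31) = -7 + (0 + 12*31) = -7 + (0 + 372) = -7 + 372 = 365)
s + I(H(T, y(-1 + 2))) = 365 + 1/6 = 365 + ⅙ = 2191/6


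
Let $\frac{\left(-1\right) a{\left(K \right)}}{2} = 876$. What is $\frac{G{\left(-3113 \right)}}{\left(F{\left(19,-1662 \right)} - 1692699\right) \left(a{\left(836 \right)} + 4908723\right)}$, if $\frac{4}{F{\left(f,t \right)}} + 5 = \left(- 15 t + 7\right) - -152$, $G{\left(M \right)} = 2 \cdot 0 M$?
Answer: $0$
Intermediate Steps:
$a{\left(K \right)} = -1752$ ($a{\left(K \right)} = \left(-2\right) 876 = -1752$)
$G{\left(M \right)} = 0$ ($G{\left(M \right)} = 0 M = 0$)
$F{\left(f,t \right)} = \frac{4}{154 - 15 t}$ ($F{\left(f,t \right)} = \frac{4}{-5 - \left(-159 + 15 t\right)} = \frac{4}{154 - 15 t}$)
$\frac{G{\left(-3113 \right)}}{\left(F{\left(19,-1662 \right)} - 1692699\right) \left(a{\left(836 \right)} + 4908723\right)} = \frac{0}{\left(- \frac{4}{-154 + 15 \left(-1662\right)} - 1692699\right) \left(-1752 + 4908723\right)} = \frac{0}{\left(- \frac{4}{-154 - 24930} - 1692699\right) 4906971} = \frac{0}{\left(- \frac{4}{-25084} - 1692699\right) 4906971} = \frac{0}{\left(\left(-4\right) \left(- \frac{1}{25084}\right) - 1692699\right) 4906971} = \frac{0}{\left(\frac{1}{6271} - 1692699\right) 4906971} = \frac{0}{\left(- \frac{10614915428}{6271}\right) 4906971} = \frac{0}{- \frac{52087082172648588}{6271}} = 0 \left(- \frac{6271}{52087082172648588}\right) = 0$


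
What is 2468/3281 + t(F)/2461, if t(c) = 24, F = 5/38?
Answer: 6152492/8074541 ≈ 0.76196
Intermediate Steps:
F = 5/38 (F = 5*(1/38) = 5/38 ≈ 0.13158)
2468/3281 + t(F)/2461 = 2468/3281 + 24/2461 = 6152492/8074541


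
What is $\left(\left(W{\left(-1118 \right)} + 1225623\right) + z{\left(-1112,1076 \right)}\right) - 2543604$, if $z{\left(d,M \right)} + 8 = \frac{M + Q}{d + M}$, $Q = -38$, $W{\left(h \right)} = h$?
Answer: $- \frac{7914815}{6} \approx -1.3191 \cdot 10^{6}$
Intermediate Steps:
$z{\left(d,M \right)} = -8 + \frac{-38 + M}{M + d}$ ($z{\left(d,M \right)} = -8 + \frac{M - 38}{d + M} = -8 + \frac{-38 + M}{M + d}$)
$\left(\left(W{\left(-1118 \right)} + 1225623\right) + z{\left(-1112,1076 \right)}\right) - 2543604 = \left(\left(-1118 + 1225623\right) + \frac{-38 - -8896 - 7532}{1076 - 1112}\right) - 2543604 = \left(1224505 + \frac{-38 + 8896 - 7532}{-36}\right) - 2543604 = \left(1224505 - \frac{221}{6}\right) - 2543604 = \frac{7346809}{6} - 2543604 = - \frac{7914815}{6}$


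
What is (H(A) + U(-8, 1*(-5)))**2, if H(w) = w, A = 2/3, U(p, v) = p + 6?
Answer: 16/9 ≈ 1.7778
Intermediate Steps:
U(p, v) = 6 + p
A = 2/3 (A = 2*(1/3) = 2/3 ≈ 0.66667)
(H(A) + U(-8, 1*(-5)))**2 = (2/3 + (6 - 8))**2 = (2/3 - 2)**2 = (-4/3)**2 = 16/9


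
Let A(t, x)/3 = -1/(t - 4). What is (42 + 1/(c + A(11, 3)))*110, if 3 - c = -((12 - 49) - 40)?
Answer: 2406250/521 ≈ 4618.5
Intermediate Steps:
c = -74 (c = 3 - (-1)*((12 - 49) - 40) = 3 - (-1)*(-37 - 40) = 3 - (-1)*(-77) = 3 - 1*77 = 3 - 77 = -74)
A(t, x) = -3/(-4 + t) (A(t, x) = 3*(-1/(t - 4)) = 3*(-1/(-4 + t)) = -3/(-4 + t))
(42 + 1/(c + A(11, 3)))*110 = (42 + 1/(-74 - 3/(-4 + 11)))*110 = (42 + 1/(-74 - 3/7))*110 = (42 + 1/(-521/7))*110 = (42 - 7/521)*110 = (21875/521)*110 = 2406250/521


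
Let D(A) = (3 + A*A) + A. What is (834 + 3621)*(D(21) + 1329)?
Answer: 7992270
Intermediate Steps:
D(A) = 3 + A + A² (D(A) = (3 + A²) + A = 3 + A + A²)
(834 + 3621)*(D(21) + 1329) = (834 + 3621)*((3 + 21 + 21²) + 1329) = 4455*((3 + 21 + 441) + 1329) = 4455*(465 + 1329) = 4455*1794 = 7992270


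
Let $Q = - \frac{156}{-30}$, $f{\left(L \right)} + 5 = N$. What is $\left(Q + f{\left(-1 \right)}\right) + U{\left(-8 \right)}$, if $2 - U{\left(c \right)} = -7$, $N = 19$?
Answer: $\frac{141}{5} \approx 28.2$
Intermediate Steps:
$U{\left(c \right)} = 9$ ($U{\left(c \right)} = 2 - -7 = 2 + 7 = 9$)
$f{\left(L \right)} = 14$ ($f{\left(L \right)} = -5 + 19 = 14$)
$Q = \frac{26}{5}$ ($Q = \left(-156\right) \left(- \frac{1}{30}\right) = \frac{26}{5} \approx 5.2$)
$\left(Q + f{\left(-1 \right)}\right) + U{\left(-8 \right)} = \left(\frac{26}{5} + 14\right) + 9 = \frac{96}{5} + 9 = \frac{141}{5}$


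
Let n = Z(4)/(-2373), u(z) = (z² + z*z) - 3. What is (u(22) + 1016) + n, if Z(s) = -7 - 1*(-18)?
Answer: 4700902/2373 ≈ 1981.0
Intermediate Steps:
u(z) = -3 + 2*z² (u(z) = (z² + z²) - 3 = 2*z² - 3 = -3 + 2*z²)
Z(s) = 11 (Z(s) = -7 + 18 = 11)
n = -11/2373 (n = 11/(-2373) = 11*(-1/2373) = -11/2373 ≈ -0.0046355)
(u(22) + 1016) + n = ((-3 + 2*22²) + 1016) - 11/2373 = ((-3 + 2*484) + 1016) - 11/2373 = ((-3 + 968) + 1016) - 11/2373 = (965 + 1016) - 11/2373 = 1981 - 11/2373 = 4700902/2373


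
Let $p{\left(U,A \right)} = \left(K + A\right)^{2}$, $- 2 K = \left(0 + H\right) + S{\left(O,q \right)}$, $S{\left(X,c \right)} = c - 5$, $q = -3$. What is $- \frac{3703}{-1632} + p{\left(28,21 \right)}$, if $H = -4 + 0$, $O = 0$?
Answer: $\frac{1193431}{1632} \approx 731.27$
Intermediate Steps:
$S{\left(X,c \right)} = -5 + c$
$H = -4$
$K = 6$ ($K = - \frac{\left(0 - 4\right) - 8}{2} = - \frac{-4 - 8}{2} = \left(- \frac{1}{2}\right) \left(-12\right) = 6$)
$p{\left(U,A \right)} = \left(6 + A\right)^{2}$
$- \frac{3703}{-1632} + p{\left(28,21 \right)} = - \frac{3703}{-1632} + \left(6 + 21\right)^{2} = \left(-3703\right) \left(- \frac{1}{1632}\right) + 27^{2} = \frac{3703}{1632} + 729 = \frac{1193431}{1632}$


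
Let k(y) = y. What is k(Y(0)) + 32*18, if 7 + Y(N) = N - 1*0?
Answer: 569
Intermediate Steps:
Y(N) = -7 + N (Y(N) = -7 + (N - 1*0) = -7 + (N + 0) = -7 + N)
k(Y(0)) + 32*18 = (-7 + 0) + 32*18 = -7 + 576 = 569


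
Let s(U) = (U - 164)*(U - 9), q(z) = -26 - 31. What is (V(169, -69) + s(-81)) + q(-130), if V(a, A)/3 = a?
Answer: 22500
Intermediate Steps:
q(z) = -57
V(a, A) = 3*a
s(U) = (-164 + U)*(-9 + U)
(V(169, -69) + s(-81)) + q(-130) = (3*169 + (1476 + (-81)² - 173*(-81))) - 57 = (507 + (1476 + 6561 + 14013)) - 57 = (507 + 22050) - 57 = 22557 - 57 = 22500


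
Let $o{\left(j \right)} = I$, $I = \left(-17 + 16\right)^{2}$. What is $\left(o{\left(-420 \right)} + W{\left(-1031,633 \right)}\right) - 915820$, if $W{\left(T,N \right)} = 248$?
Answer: $-915571$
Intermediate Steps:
$I = 1$ ($I = \left(-1\right)^{2} = 1$)
$o{\left(j \right)} = 1$
$\left(o{\left(-420 \right)} + W{\left(-1031,633 \right)}\right) - 915820 = \left(1 + 248\right) - 915820 = 249 - 915820 = -915571$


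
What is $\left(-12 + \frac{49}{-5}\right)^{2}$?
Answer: $\frac{11881}{25} \approx 475.24$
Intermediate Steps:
$\left(-12 + \frac{49}{-5}\right)^{2} = \left(-12 + 49 \left(- \frac{1}{5}\right)\right)^{2} = \left(-12 - \frac{49}{5}\right)^{2} = \left(- \frac{109}{5}\right)^{2} = \frac{11881}{25}$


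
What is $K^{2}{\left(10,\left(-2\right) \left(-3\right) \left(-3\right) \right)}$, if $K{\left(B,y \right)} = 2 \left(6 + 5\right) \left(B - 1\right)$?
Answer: $39204$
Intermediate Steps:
$K{\left(B,y \right)} = -22 + 22 B$ ($K{\left(B,y \right)} = 2 \cdot 11 \left(-1 + B\right) = 2 \left(-11 + 11 B\right) = -22 + 22 B$)
$K^{2}{\left(10,\left(-2\right) \left(-3\right) \left(-3\right) \right)} = \left(-22 + 22 \cdot 10\right)^{2} = \left(-22 + 220\right)^{2} = 198^{2} = 39204$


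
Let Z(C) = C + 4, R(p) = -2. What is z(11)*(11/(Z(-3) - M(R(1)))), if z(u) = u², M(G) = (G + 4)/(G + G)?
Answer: 2662/3 ≈ 887.33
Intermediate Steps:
M(G) = (4 + G)/(2*G) (M(G) = (4 + G)/((2*G)) = (4 + G)*(1/(2*G)) = (4 + G)/(2*G))
Z(C) = 4 + C
z(11)*(11/(Z(-3) - M(R(1)))) = 11²*(11/((4 - 3) - (4 - 2)/(2*(-2)))) = 121*(11/(1 - (-1)*2/(2*2))) = 121*(11/(1 - 1*(-½))) = 121*(11/(1 + ½)) = 121*(11/(3/2)) = 121*((⅔)*11) = 121*(22/3) = 2662/3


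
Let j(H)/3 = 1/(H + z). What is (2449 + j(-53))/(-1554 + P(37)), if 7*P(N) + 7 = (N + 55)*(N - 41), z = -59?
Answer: -24935/16368 ≈ -1.5234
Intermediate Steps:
P(N) = -1 + (-41 + N)*(55 + N)/7 (P(N) = -1 + ((N + 55)*(N - 41))/7 = -1 + ((55 + N)*(-41 + N))/7 = -1 + ((-41 + N)*(55 + N))/7 = -1 + (-41 + N)*(55 + N)/7)
j(H) = 3/(-59 + H) (j(H) = 3/(H - 59) = 3/(-59 + H))
(2449 + j(-53))/(-1554 + P(37)) = (2449 + 3/(-59 - 53))/(-1554 + (-2262/7 + 2*37 + (⅐)*37²)) = (2449 + 3/(-112))/(-1554 + (-2262/7 + 74 + (⅐)*1369)) = (2449 + 3*(-1/112))/(-1554 + (-2262/7 + 74 + 1369/7)) = (2449 - 3/112)/(-1554 - 375/7) = 274285/(112*(-11253/7)) = (274285/112)*(-7/11253) = -24935/16368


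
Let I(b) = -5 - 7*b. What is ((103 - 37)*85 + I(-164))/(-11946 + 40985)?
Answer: 6753/29039 ≈ 0.23255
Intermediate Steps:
((103 - 37)*85 + I(-164))/(-11946 + 40985) = ((103 - 37)*85 + (-5 - 7*(-164)))/(-11946 + 40985) = (66*85 + (-5 + 1148))/29039 = (5610 + 1143)*(1/29039) = 6753*(1/29039) = 6753/29039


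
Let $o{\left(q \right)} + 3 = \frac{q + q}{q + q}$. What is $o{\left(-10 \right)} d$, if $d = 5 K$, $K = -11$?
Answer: $110$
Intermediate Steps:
$o{\left(q \right)} = -2$ ($o{\left(q \right)} = -3 + \frac{q + q}{q + q} = -3 + \frac{2 q}{2 q} = -3 + 2 q \frac{1}{2 q} = -3 + 1 = -2$)
$d = -55$ ($d = 5 \left(-11\right) = -55$)
$o{\left(-10 \right)} d = \left(-2\right) \left(-55\right) = 110$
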